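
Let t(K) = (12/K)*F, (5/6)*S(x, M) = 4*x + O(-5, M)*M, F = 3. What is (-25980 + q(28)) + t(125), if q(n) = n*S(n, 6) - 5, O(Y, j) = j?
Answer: -2626489/125 ≈ -21012.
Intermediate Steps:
S(x, M) = 6*M²/5 + 24*x/5 (S(x, M) = 6*(4*x + M*M)/5 = 6*(4*x + M²)/5 = 6*(M² + 4*x)/5 = 6*M²/5 + 24*x/5)
q(n) = -5 + n*(216/5 + 24*n/5) (q(n) = n*((6/5)*6² + 24*n/5) - 5 = n*((6/5)*36 + 24*n/5) - 5 = n*(216/5 + 24*n/5) - 5 = -5 + n*(216/5 + 24*n/5))
t(K) = 36/K (t(K) = (12/K)*3 = 36/K)
(-25980 + q(28)) + t(125) = (-25980 + (-5 + (24/5)*28*(9 + 28))) + 36/125 = (-25980 + (-5 + (24/5)*28*37)) + 36*(1/125) = (-25980 + (-5 + 24864/5)) + 36/125 = (-25980 + 24839/5) + 36/125 = -105061/5 + 36/125 = -2626489/125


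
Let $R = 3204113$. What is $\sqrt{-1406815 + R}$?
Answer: $\sqrt{1797298} \approx 1340.6$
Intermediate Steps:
$\sqrt{-1406815 + R} = \sqrt{-1406815 + 3204113} = \sqrt{1797298}$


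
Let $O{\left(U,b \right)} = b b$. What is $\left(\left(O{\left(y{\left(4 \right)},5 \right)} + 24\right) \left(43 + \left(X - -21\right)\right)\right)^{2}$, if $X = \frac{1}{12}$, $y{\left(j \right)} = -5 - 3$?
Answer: $\frac{1419857761}{144} \approx 9.8601 \cdot 10^{6}$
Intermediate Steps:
$y{\left(j \right)} = -8$ ($y{\left(j \right)} = -5 - 3 = -8$)
$X = \frac{1}{12} \approx 0.083333$
$O{\left(U,b \right)} = b^{2}$
$\left(\left(O{\left(y{\left(4 \right)},5 \right)} + 24\right) \left(43 + \left(X - -21\right)\right)\right)^{2} = \left(\left(5^{2} + 24\right) \left(43 + \left(\frac{1}{12} - -21\right)\right)\right)^{2} = \left(\left(25 + 24\right) \left(43 + \left(\frac{1}{12} + 21\right)\right)\right)^{2} = \left(49 \left(43 + \frac{253}{12}\right)\right)^{2} = \left(49 \cdot \frac{769}{12}\right)^{2} = \left(\frac{37681}{12}\right)^{2} = \frac{1419857761}{144}$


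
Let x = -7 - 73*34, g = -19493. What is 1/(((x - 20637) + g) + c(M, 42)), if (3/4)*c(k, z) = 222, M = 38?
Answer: -1/42323 ≈ -2.3628e-5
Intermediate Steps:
c(k, z) = 296 (c(k, z) = (4/3)*222 = 296)
x = -2489 (x = -7 - 2482 = -2489)
1/(((x - 20637) + g) + c(M, 42)) = 1/(((-2489 - 20637) - 19493) + 296) = 1/((-23126 - 19493) + 296) = 1/(-42619 + 296) = 1/(-42323) = -1/42323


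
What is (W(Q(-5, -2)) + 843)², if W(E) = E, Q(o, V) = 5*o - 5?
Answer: 660969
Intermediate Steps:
Q(o, V) = -5 + 5*o
(W(Q(-5, -2)) + 843)² = ((-5 + 5*(-5)) + 843)² = ((-5 - 25) + 843)² = (-30 + 843)² = 813² = 660969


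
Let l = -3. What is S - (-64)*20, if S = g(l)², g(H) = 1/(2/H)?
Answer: 5129/4 ≈ 1282.3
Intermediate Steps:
g(H) = H/2
S = 9/4 (S = ((½)*(-3))² = (-3/2)² = 9/4 ≈ 2.2500)
S - (-64)*20 = 9/4 - (-64)*20 = 9/4 - 1*(-1280) = 9/4 + 1280 = 5129/4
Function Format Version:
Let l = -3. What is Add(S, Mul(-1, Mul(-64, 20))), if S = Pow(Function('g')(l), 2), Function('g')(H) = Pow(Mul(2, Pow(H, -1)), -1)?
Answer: Rational(5129, 4) ≈ 1282.3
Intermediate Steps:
Function('g')(H) = Mul(Rational(1, 2), H)
S = Rational(9, 4) (S = Pow(Mul(Rational(1, 2), -3), 2) = Pow(Rational(-3, 2), 2) = Rational(9, 4) ≈ 2.2500)
Add(S, Mul(-1, Mul(-64, 20))) = Add(Rational(9, 4), Mul(-1, Mul(-64, 20))) = Add(Rational(9, 4), Mul(-1, -1280)) = Add(Rational(9, 4), 1280) = Rational(5129, 4)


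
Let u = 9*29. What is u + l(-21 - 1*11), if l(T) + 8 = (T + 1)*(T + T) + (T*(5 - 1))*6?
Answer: 1469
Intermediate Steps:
l(T) = -8 + 24*T + 2*T*(1 + T) (l(T) = -8 + ((T + 1)*(T + T) + (T*(5 - 1))*6) = -8 + ((1 + T)*(2*T) + (T*4)*6) = -8 + (2*T*(1 + T) + (4*T)*6) = -8 + (2*T*(1 + T) + 24*T) = -8 + (24*T + 2*T*(1 + T)) = -8 + 24*T + 2*T*(1 + T))
u = 261
u + l(-21 - 1*11) = 261 + (-8 + 2*(-21 - 1*11)**2 + 26*(-21 - 1*11)) = 261 + (-8 + 2*(-21 - 11)**2 + 26*(-21 - 11)) = 261 + (-8 + 2*(-32)**2 + 26*(-32)) = 261 + (-8 + 2*1024 - 832) = 261 + (-8 + 2048 - 832) = 261 + 1208 = 1469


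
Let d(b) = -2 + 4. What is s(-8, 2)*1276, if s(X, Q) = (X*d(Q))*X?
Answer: 163328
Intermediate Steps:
d(b) = 2
s(X, Q) = 2*X² (s(X, Q) = (X*2)*X = (2*X)*X = 2*X²)
s(-8, 2)*1276 = (2*(-8)²)*1276 = (2*64)*1276 = 128*1276 = 163328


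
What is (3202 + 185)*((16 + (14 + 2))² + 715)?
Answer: 5889993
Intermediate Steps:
(3202 + 185)*((16 + (14 + 2))² + 715) = 3387*((16 + 16)² + 715) = 3387*(32² + 715) = 3387*(1024 + 715) = 3387*1739 = 5889993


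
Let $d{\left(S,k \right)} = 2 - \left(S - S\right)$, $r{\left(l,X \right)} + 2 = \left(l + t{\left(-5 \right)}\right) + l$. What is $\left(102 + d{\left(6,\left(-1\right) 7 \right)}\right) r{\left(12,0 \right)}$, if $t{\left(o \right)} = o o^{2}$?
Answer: $-10712$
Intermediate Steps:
$t{\left(o \right)} = o^{3}$
$r{\left(l,X \right)} = -127 + 2 l$ ($r{\left(l,X \right)} = -2 + \left(\left(l + \left(-5\right)^{3}\right) + l\right) = -2 + \left(\left(l - 125\right) + l\right) = -2 + \left(\left(-125 + l\right) + l\right) = -2 + \left(-125 + 2 l\right) = -127 + 2 l$)
$d{\left(S,k \right)} = 2$ ($d{\left(S,k \right)} = 2 - 0 = 2 + 0 = 2$)
$\left(102 + d{\left(6,\left(-1\right) 7 \right)}\right) r{\left(12,0 \right)} = \left(102 + 2\right) \left(-127 + 2 \cdot 12\right) = 104 \left(-127 + 24\right) = 104 \left(-103\right) = -10712$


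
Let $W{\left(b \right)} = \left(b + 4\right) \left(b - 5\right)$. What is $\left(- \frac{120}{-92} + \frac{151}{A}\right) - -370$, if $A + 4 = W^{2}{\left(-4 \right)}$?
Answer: $\frac{30687}{92} \approx 333.55$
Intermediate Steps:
$W{\left(b \right)} = \left(-5 + b\right) \left(4 + b\right)$ ($W{\left(b \right)} = \left(4 + b\right) \left(-5 + b\right) = \left(-5 + b\right) \left(4 + b\right)$)
$A = -4$ ($A = -4 + \left(-20 + \left(-4\right)^{2} - -4\right)^{2} = -4 + \left(-20 + 16 + 4\right)^{2} = -4 + 0^{2} = -4 + 0 = -4$)
$\left(- \frac{120}{-92} + \frac{151}{A}\right) - -370 = \left(- \frac{120}{-92} + \frac{151}{-4}\right) - -370 = \left(\left(-120\right) \left(- \frac{1}{92}\right) + 151 \left(- \frac{1}{4}\right)\right) + 370 = \left(\frac{30}{23} - \frac{151}{4}\right) + 370 = - \frac{3353}{92} + 370 = \frac{30687}{92}$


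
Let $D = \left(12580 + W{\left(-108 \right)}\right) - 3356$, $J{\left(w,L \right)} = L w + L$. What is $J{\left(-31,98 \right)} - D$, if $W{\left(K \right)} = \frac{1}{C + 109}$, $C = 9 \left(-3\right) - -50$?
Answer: $- \frac{1605649}{132} \approx -12164.0$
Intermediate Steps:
$C = 23$ ($C = -27 + 50 = 23$)
$J{\left(w,L \right)} = L + L w$
$W{\left(K \right)} = \frac{1}{132}$ ($W{\left(K \right)} = \frac{1}{23 + 109} = \frac{1}{132}$)
$D = \frac{1217569}{132}$ ($D = \left(12580 + \frac{1}{132}\right) - 3356 = \frac{1660561}{132} - 3356 = \frac{1217569}{132} \approx 9224.0$)
$J{\left(-31,98 \right)} - D = 98 \left(1 - 31\right) - \frac{1217569}{132} = 98 \left(-30\right) - \frac{1217569}{132} = -2940 - \frac{1217569}{132} = - \frac{1605649}{132}$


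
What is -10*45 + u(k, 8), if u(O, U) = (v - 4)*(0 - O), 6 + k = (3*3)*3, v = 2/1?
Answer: -408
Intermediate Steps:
v = 2 (v = 2*1 = 2)
k = 21 (k = -6 + (3*3)*3 = -6 + 9*3 = -6 + 27 = 21)
u(O, U) = 2*O (u(O, U) = (2 - 4)*(0 - O) = -(-2)*O = 2*O)
-10*45 + u(k, 8) = -10*45 + 2*21 = -450 + 42 = -408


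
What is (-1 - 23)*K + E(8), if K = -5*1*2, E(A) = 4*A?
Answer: 272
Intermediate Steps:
K = -10 (K = -5*2 = -10)
(-1 - 23)*K + E(8) = (-1 - 23)*(-10) + 4*8 = -24*(-10) + 32 = 240 + 32 = 272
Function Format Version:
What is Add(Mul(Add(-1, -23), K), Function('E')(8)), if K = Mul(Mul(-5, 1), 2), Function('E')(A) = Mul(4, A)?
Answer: 272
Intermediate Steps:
K = -10 (K = Mul(-5, 2) = -10)
Add(Mul(Add(-1, -23), K), Function('E')(8)) = Add(Mul(Add(-1, -23), -10), Mul(4, 8)) = Add(Mul(-24, -10), 32) = Add(240, 32) = 272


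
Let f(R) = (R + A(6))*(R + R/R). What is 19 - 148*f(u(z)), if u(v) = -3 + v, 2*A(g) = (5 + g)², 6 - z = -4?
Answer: -79901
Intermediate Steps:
z = 10 (z = 6 - 1*(-4) = 6 + 4 = 10)
A(g) = (5 + g)²/2
f(R) = (1 + R)*(121/2 + R) (f(R) = (R + (5 + 6)²/2)*(R + R/R) = (R + (½)*11²)*(R + 1) = (R + (½)*121)*(1 + R) = (R + 121/2)*(1 + R) = (121/2 + R)*(1 + R) = (1 + R)*(121/2 + R))
19 - 148*f(u(z)) = 19 - 148*(121/2 + (-3 + 10)² + 123*(-3 + 10)/2) = 19 - 148*(121/2 + 7² + (123/2)*7) = 19 - 148*(121/2 + 49 + 861/2) = 19 - 148*540 = 19 - 79920 = -79901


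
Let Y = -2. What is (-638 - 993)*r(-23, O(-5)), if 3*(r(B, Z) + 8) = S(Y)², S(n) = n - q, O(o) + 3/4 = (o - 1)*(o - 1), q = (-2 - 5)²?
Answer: -1401029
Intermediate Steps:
q = 49 (q = (-7)² = 49)
O(o) = -¾ + (-1 + o)² (O(o) = -¾ + (o - 1)*(o - 1) = -¾ + (-1 + o)*(-1 + o) = -¾ + (-1 + o)²)
S(n) = -49 + n (S(n) = n - 1*49 = n - 49 = -49 + n)
r(B, Z) = 859 (r(B, Z) = -8 + (-49 - 2)²/3 = -8 + (⅓)*(-51)² = -8 + (⅓)*2601 = -8 + 867 = 859)
(-638 - 993)*r(-23, O(-5)) = (-638 - 993)*859 = -1631*859 = -1401029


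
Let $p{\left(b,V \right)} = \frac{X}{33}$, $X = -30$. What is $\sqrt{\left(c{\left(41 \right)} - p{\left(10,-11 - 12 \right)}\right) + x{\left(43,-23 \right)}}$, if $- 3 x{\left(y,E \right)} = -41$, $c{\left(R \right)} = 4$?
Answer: $\frac{\sqrt{20229}}{33} \approx 4.31$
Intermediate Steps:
$x{\left(y,E \right)} = \frac{41}{3}$ ($x{\left(y,E \right)} = \left(- \frac{1}{3}\right) \left(-41\right) = \frac{41}{3}$)
$p{\left(b,V \right)} = - \frac{10}{11}$ ($p{\left(b,V \right)} = - \frac{30}{33} = \left(-30\right) \frac{1}{33} = - \frac{10}{11}$)
$\sqrt{\left(c{\left(41 \right)} - p{\left(10,-11 - 12 \right)}\right) + x{\left(43,-23 \right)}} = \sqrt{\left(4 - - \frac{10}{11}\right) + \frac{41}{3}} = \sqrt{\left(4 + \frac{10}{11}\right) + \frac{41}{3}} = \sqrt{\frac{54}{11} + \frac{41}{3}} = \sqrt{\frac{613}{33}} = \frac{\sqrt{20229}}{33}$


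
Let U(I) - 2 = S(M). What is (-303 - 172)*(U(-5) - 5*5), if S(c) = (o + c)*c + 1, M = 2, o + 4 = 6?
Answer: 6650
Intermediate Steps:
o = 2 (o = -4 + 6 = 2)
S(c) = 1 + c*(2 + c) (S(c) = (2 + c)*c + 1 = c*(2 + c) + 1 = 1 + c*(2 + c))
U(I) = 11 (U(I) = 2 + (1 + 2² + 2*2) = 2 + (1 + 4 + 4) = 2 + 9 = 11)
(-303 - 172)*(U(-5) - 5*5) = (-303 - 172)*(11 - 5*5) = -475*(11 - 25) = -475*(-14) = 6650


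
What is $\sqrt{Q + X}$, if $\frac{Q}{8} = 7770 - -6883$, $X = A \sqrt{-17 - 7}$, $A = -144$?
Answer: $2 \sqrt{29306 - 72 i \sqrt{6}} \approx 342.38 - 1.0302 i$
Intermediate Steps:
$X = - 288 i \sqrt{6}$ ($X = - 144 \sqrt{-17 - 7} = - 144 \sqrt{-24} = - 144 \cdot 2 i \sqrt{6} = - 288 i \sqrt{6} \approx - 705.45 i$)
$Q = 117224$ ($Q = 8 \left(7770 - -6883\right) = 8 \left(7770 + 6883\right) = 8 \cdot 14653 = 117224$)
$\sqrt{Q + X} = \sqrt{117224 - 288 i \sqrt{6}}$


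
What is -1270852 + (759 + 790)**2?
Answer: 1128549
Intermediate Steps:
-1270852 + (759 + 790)**2 = -1270852 + 1549**2 = -1270852 + 2399401 = 1128549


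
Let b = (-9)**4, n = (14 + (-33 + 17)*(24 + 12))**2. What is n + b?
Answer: 322405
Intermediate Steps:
n = 315844 (n = (14 - 16*36)**2 = (14 - 576)**2 = (-562)**2 = 315844)
b = 6561
n + b = 315844 + 6561 = 322405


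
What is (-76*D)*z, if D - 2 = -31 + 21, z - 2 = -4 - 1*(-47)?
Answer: 27360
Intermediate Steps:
z = 45 (z = 2 + (-4 - 1*(-47)) = 2 + (-4 + 47) = 2 + 43 = 45)
D = -8 (D = 2 + (-31 + 21) = 2 - 10 = -8)
(-76*D)*z = -76*(-8)*45 = 608*45 = 27360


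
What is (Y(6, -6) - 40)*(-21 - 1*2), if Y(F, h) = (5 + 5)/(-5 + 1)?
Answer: 1955/2 ≈ 977.50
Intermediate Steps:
Y(F, h) = -5/2 (Y(F, h) = 10/(-4) = 10*(-¼) = -5/2)
(Y(6, -6) - 40)*(-21 - 1*2) = (-5/2 - 40)*(-21 - 1*2) = -85*(-21 - 2)/2 = -85/2*(-23) = 1955/2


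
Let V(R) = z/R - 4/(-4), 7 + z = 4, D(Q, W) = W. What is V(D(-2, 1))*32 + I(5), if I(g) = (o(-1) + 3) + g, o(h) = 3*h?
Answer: -59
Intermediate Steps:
z = -3 (z = -7 + 4 = -3)
V(R) = 1 - 3/R (V(R) = -3/R - 4/(-4) = -3/R - 4*(-1/4) = -3/R + 1 = 1 - 3/R)
I(g) = g (I(g) = (3*(-1) + 3) + g = (-3 + 3) + g = 0 + g = g)
V(D(-2, 1))*32 + I(5) = ((-3 + 1)/1)*32 + 5 = (1*(-2))*32 + 5 = -2*32 + 5 = -64 + 5 = -59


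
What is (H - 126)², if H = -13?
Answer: 19321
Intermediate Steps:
(H - 126)² = (-13 - 126)² = (-139)² = 19321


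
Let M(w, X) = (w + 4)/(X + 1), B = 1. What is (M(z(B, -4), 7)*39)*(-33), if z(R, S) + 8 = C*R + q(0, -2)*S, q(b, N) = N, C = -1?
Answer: -3861/8 ≈ -482.63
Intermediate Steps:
z(R, S) = -8 - R - 2*S (z(R, S) = -8 + (-R - 2*S) = -8 - R - 2*S)
M(w, X) = (4 + w)/(1 + X)
(M(z(B, -4), 7)*39)*(-33) = (((4 + (-8 - 1*1 - 2*(-4)))/(1 + 7))*39)*(-33) = (((4 + (-8 - 1 + 8))/8)*39)*(-33) = (((4 - 1)/8)*39)*(-33) = (((⅛)*3)*39)*(-33) = ((3/8)*39)*(-33) = (117/8)*(-33) = -3861/8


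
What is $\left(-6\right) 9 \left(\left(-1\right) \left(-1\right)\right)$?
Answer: $-54$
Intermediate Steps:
$\left(-6\right) 9 \left(\left(-1\right) \left(-1\right)\right) = \left(-54\right) 1 = -54$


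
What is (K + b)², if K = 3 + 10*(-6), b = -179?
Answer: 55696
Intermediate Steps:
K = -57 (K = 3 - 60 = -57)
(K + b)² = (-57 - 179)² = (-236)² = 55696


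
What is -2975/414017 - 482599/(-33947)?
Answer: 199703197858/14054635099 ≈ 14.209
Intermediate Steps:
-2975/414017 - 482599/(-33947) = -2975*1/414017 - 482599*(-1/33947) = -2975/414017 + 482599/33947 = 199703197858/14054635099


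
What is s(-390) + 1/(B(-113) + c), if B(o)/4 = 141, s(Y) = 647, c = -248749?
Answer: 160575694/248185 ≈ 647.00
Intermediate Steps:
B(o) = 564 (B(o) = 4*141 = 564)
s(-390) + 1/(B(-113) + c) = 647 + 1/(564 - 248749) = 647 + 1/(-248185) = 647 - 1/248185 = 160575694/248185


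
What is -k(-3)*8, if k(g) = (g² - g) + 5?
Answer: -136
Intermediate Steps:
k(g) = 5 + g² - g
-k(-3)*8 = -(5 + (-3)² - 1*(-3))*8 = -(5 + 9 + 3)*8 = -1*17*8 = -17*8 = -136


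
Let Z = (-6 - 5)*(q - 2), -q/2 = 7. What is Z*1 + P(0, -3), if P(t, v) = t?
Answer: 176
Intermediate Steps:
q = -14 (q = -2*7 = -14)
Z = 176 (Z = (-6 - 5)*(-14 - 2) = -11*(-16) = 176)
Z*1 + P(0, -3) = 176*1 + 0 = 176 + 0 = 176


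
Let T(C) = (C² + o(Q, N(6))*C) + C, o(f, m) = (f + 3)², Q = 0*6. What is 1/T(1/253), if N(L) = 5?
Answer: 64009/2531 ≈ 25.290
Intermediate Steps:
Q = 0
o(f, m) = (3 + f)²
T(C) = C² + 10*C (T(C) = (C² + (3 + 0)²*C) + C = (C² + 3²*C) + C = (C² + 9*C) + C = C² + 10*C)
1/T(1/253) = 1/((10 + 1/253)/253) = 1/((1/253)*(2531/253)) = 1/(2531/64009) = 64009/2531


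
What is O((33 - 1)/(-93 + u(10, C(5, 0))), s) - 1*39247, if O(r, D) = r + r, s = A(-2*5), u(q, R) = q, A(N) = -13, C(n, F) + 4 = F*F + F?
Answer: -3257565/83 ≈ -39248.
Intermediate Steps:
C(n, F) = -4 + F + F² (C(n, F) = -4 + (F*F + F) = -4 + (F² + F) = -4 + (F + F²) = -4 + F + F²)
s = -13
O(r, D) = 2*r
O((33 - 1)/(-93 + u(10, C(5, 0))), s) - 1*39247 = 2*((33 - 1)/(-93 + 10)) - 1*39247 = 2*(32/(-83)) - 39247 = 2*(32*(-1/83)) - 39247 = 2*(-32/83) - 39247 = -64/83 - 39247 = -3257565/83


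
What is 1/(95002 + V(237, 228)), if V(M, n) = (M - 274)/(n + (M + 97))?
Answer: 562/53391087 ≈ 1.0526e-5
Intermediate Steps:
V(M, n) = (-274 + M)/(97 + M + n) (V(M, n) = (-274 + M)/(n + (97 + M)) = (-274 + M)/(97 + M + n))
1/(95002 + V(237, 228)) = 1/(95002 + (-274 + 237)/(97 + 237 + 228)) = 1/(95002 - 37/562) = 1/(53391087/562) = 562/53391087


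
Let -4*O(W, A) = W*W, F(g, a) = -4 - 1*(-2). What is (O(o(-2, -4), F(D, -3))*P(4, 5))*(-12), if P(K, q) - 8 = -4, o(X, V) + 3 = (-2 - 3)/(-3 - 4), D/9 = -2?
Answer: 3072/49 ≈ 62.694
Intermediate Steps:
D = -18 (D = 9*(-2) = -18)
o(X, V) = -16/7 (o(X, V) = -3 + (-2 - 3)/(-3 - 4) = -3 - 5/(-7) = -3 - 5*(-1/7) = -3 + 5/7 = -16/7)
F(g, a) = -2 (F(g, a) = -4 + 2 = -2)
O(W, A) = -W**2/4 (O(W, A) = -W*W/4 = -W**2/4)
P(K, q) = 4 (P(K, q) = 8 - 4 = 4)
(O(o(-2, -4), F(D, -3))*P(4, 5))*(-12) = (-(-16/7)**2/4*4)*(-12) = (-1/4*256/49*4)*(-12) = -64/49*4*(-12) = -256/49*(-12) = 3072/49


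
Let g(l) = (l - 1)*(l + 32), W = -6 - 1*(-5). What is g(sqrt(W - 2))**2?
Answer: (35 - 31*I*sqrt(3))**2 ≈ -1658.0 - 3758.6*I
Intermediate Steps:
W = -1 (W = -6 + 5 = -1)
g(l) = (-1 + l)*(32 + l)
g(sqrt(W - 2))**2 = (-32 + (sqrt(-1 - 2))**2 + 31*sqrt(-1 - 2))**2 = (-32 + (sqrt(-3))**2 + 31*sqrt(-3))**2 = (-32 + (I*sqrt(3))**2 + 31*(I*sqrt(3)))**2 = (-32 - 3 + 31*I*sqrt(3))**2 = (-35 + 31*I*sqrt(3))**2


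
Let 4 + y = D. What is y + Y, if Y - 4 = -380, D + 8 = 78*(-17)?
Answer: -1714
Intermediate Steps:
D = -1334 (D = -8 + 78*(-17) = -8 - 1326 = -1334)
y = -1338 (y = -4 - 1334 = -1338)
Y = -376 (Y = 4 - 380 = -376)
y + Y = -1338 - 376 = -1714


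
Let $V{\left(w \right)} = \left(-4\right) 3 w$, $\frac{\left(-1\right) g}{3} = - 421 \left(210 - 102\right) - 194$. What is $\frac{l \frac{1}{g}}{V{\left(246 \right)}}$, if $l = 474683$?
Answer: $- \frac{474683}{404382672} \approx -0.0011738$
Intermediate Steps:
$g = 136986$ ($g = - 3 \left(- 421 \left(210 - 102\right) - 194\right) = - 3 \left(\left(-421\right) 108 - 194\right) = - 3 \left(-45468 - 194\right) = \left(-3\right) \left(-45662\right) = 136986$)
$V{\left(w \right)} = - 12 w$
$\frac{l \frac{1}{g}}{V{\left(246 \right)}} = \frac{474683 \cdot \frac{1}{136986}}{\left(-12\right) 246} = \frac{474683 \cdot \frac{1}{136986}}{-2952} = \frac{474683}{136986} \left(- \frac{1}{2952}\right) = - \frac{474683}{404382672}$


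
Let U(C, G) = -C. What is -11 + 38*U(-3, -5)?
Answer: 103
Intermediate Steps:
-11 + 38*U(-3, -5) = -11 + 38*(-1*(-3)) = -11 + 38*3 = -11 + 114 = 103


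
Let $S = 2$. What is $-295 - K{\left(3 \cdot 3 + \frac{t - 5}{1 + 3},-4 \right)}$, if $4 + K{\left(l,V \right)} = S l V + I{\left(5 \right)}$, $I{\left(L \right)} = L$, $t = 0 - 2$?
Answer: $-238$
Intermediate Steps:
$t = -2$ ($t = 0 - 2 = -2$)
$K{\left(l,V \right)} = 1 + 2 V l$ ($K{\left(l,V \right)} = -4 + \left(2 l V + 5\right) = -4 + \left(2 V l + 5\right) = -4 + \left(5 + 2 V l\right) = 1 + 2 V l$)
$-295 - K{\left(3 \cdot 3 + \frac{t - 5}{1 + 3},-4 \right)} = -295 - \left(1 + 2 \left(-4\right) \left(3 \cdot 3 + \frac{-2 - 5}{1 + 3}\right)\right) = -295 - \left(1 + 2 \left(-4\right) \left(9 - \frac{7}{4}\right)\right) = -295 - \left(1 + 2 \left(-4\right) \frac{29}{4}\right) = -295 - \left(1 - 58\right) = -295 - -57 = -295 + 57 = -238$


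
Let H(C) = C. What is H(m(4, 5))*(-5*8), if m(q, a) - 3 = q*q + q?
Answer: -920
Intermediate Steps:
m(q, a) = 3 + q + q² (m(q, a) = 3 + (q*q + q) = 3 + (q² + q) = 3 + (q + q²) = 3 + q + q²)
H(m(4, 5))*(-5*8) = (3 + 4 + 4²)*(-5*8) = (3 + 4 + 16)*(-40) = 23*(-40) = -920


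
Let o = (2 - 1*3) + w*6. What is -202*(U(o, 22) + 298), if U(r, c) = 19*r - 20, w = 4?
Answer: -144430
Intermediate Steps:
o = 23 (o = (2 - 1*3) + 4*6 = (2 - 3) + 24 = -1 + 24 = 23)
U(r, c) = -20 + 19*r
-202*(U(o, 22) + 298) = -202*((-20 + 19*23) + 298) = -202*((-20 + 437) + 298) = -202*(417 + 298) = -202*715 = -144430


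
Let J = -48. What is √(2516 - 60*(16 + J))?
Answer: 2*√1109 ≈ 66.603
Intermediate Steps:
√(2516 - 60*(16 + J)) = √(2516 - 60*(16 - 48)) = √(2516 - 60*(-32)) = √(2516 + 1920) = √4436 = 2*√1109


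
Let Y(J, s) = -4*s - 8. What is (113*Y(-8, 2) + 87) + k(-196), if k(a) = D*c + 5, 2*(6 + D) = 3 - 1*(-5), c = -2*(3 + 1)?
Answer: -1700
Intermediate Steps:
Y(J, s) = -8 - 4*s
c = -8 (c = -2*4 = -8)
D = -2 (D = -6 + (3 - 1*(-5))/2 = -6 + (3 + 5)/2 = -6 + (1/2)*8 = -6 + 4 = -2)
k(a) = 21 (k(a) = -2*(-8) + 5 = 16 + 5 = 21)
(113*Y(-8, 2) + 87) + k(-196) = (113*(-8 - 4*2) + 87) + 21 = (113*(-8 - 8) + 87) + 21 = (113*(-16) + 87) + 21 = (-1808 + 87) + 21 = -1721 + 21 = -1700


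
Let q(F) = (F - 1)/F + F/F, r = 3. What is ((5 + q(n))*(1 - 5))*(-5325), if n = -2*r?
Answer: 152650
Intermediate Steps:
n = -6 (n = -2*3 = -6)
q(F) = 1 + (-1 + F)/F (q(F) = (-1 + F)/F + 1 = 1 + (-1 + F)/F)
((5 + q(n))*(1 - 5))*(-5325) = ((5 + (2 - 1/(-6)))*(1 - 5))*(-5325) = ((5 + (2 - 1*(-⅙)))*(-4))*(-5325) = ((5 + (2 + ⅙))*(-4))*(-5325) = ((5 + 13/6)*(-4))*(-5325) = ((43/6)*(-4))*(-5325) = -86/3*(-5325) = 152650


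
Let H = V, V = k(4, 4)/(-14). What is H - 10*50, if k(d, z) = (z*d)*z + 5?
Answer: -7069/14 ≈ -504.93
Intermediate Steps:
k(d, z) = 5 + d*z² (k(d, z) = (d*z)*z + 5 = d*z² + 5 = 5 + d*z²)
V = -69/14 (V = (5 + 4*4²)/(-14) = (5 + 4*16)*(-1/14) = (5 + 64)*(-1/14) = 69*(-1/14) = -69/14 ≈ -4.9286)
H = -69/14 ≈ -4.9286
H - 10*50 = -69/14 - 10*50 = -69/14 - 500 = -7069/14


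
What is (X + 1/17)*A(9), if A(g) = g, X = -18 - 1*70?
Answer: -13455/17 ≈ -791.47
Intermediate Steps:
X = -88 (X = -18 - 70 = -88)
(X + 1/17)*A(9) = (-88 + 1/17)*9 = -1495/17*9 = -13455/17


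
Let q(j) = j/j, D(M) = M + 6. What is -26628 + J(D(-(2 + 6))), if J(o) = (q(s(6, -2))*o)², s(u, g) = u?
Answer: -26624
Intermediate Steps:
D(M) = 6 + M
q(j) = 1
J(o) = o² (J(o) = (1*o)² = o²)
-26628 + J(D(-(2 + 6))) = -26628 + (6 - (2 + 6))² = -26628 + (6 - 1*8)² = -26628 + (6 - 8)² = -26628 + (-2)² = -26628 + 4 = -26624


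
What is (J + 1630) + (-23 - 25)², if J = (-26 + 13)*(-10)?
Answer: 4064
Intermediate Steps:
J = 130 (J = -13*(-10) = 130)
(J + 1630) + (-23 - 25)² = (130 + 1630) + (-23 - 25)² = 1760 + (-48)² = 1760 + 2304 = 4064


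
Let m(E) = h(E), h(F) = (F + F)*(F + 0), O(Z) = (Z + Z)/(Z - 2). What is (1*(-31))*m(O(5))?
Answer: -6200/9 ≈ -688.89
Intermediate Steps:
O(Z) = 2*Z/(-2 + Z) (O(Z) = (2*Z)/(-2 + Z) = 2*Z/(-2 + Z))
h(F) = 2*F² (h(F) = (2*F)*F = 2*F²)
m(E) = 2*E²
(1*(-31))*m(O(5)) = (1*(-31))*(2*(2*5/(-2 + 5))²) = -62*(2*5/3)² = -62*(2*5*(⅓))² = -62*(10/3)² = -62*100/9 = -31*200/9 = -6200/9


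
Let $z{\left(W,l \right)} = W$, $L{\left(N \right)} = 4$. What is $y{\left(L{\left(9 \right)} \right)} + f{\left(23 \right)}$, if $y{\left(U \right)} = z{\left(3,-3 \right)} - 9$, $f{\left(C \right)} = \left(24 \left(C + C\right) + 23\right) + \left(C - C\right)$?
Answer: $1121$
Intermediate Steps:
$f{\left(C \right)} = 23 + 48 C$ ($f{\left(C \right)} = \left(24 \cdot 2 C + 23\right) + 0 = \left(48 C + 23\right) + 0 = \left(23 + 48 C\right) + 0 = 23 + 48 C$)
$y{\left(U \right)} = -6$ ($y{\left(U \right)} = 3 - 9 = -6$)
$y{\left(L{\left(9 \right)} \right)} + f{\left(23 \right)} = -6 + \left(23 + 48 \cdot 23\right) = -6 + \left(23 + 1104\right) = -6 + 1127 = 1121$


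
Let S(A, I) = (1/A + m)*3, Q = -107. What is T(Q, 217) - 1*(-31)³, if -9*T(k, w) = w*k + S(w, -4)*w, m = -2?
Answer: 292637/9 ≈ 32515.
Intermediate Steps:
S(A, I) = -6 + 3/A (S(A, I) = (1/A - 2)*3 = (-2 + 1/A)*3 = -6 + 3/A)
T(k, w) = -k*w/9 - w*(-6 + 3/w)/9 (T(k, w) = -(w*k + (-6 + 3/w)*w)/9 = -(k*w + w*(-6 + 3/w))/9 = -k*w/9 - w*(-6 + 3/w)/9)
T(Q, 217) - 1*(-31)³ = (-⅓ - ⅑*217*(-6 - 107)) - 1*(-31)³ = (-⅓ - ⅑*217*(-113)) - 1*(-29791) = (-⅓ + 24521/9) + 29791 = 24518/9 + 29791 = 292637/9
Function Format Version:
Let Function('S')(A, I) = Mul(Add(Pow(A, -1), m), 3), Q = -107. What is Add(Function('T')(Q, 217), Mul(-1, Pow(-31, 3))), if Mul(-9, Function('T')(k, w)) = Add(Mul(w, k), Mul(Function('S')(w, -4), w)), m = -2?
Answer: Rational(292637, 9) ≈ 32515.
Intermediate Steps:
Function('S')(A, I) = Add(-6, Mul(3, Pow(A, -1))) (Function('S')(A, I) = Mul(Add(Pow(A, -1), -2), 3) = Mul(Add(-2, Pow(A, -1)), 3) = Add(-6, Mul(3, Pow(A, -1))))
Function('T')(k, w) = Add(Mul(Rational(-1, 9), k, w), Mul(Rational(-1, 9), w, Add(-6, Mul(3, Pow(w, -1))))) (Function('T')(k, w) = Mul(Rational(-1, 9), Add(Mul(w, k), Mul(Add(-6, Mul(3, Pow(w, -1))), w))) = Mul(Rational(-1, 9), Add(Mul(k, w), Mul(w, Add(-6, Mul(3, Pow(w, -1)))))) = Add(Mul(Rational(-1, 9), k, w), Mul(Rational(-1, 9), w, Add(-6, Mul(3, Pow(w, -1))))))
Add(Function('T')(Q, 217), Mul(-1, Pow(-31, 3))) = Add(Add(Rational(-1, 3), Mul(Rational(-1, 9), 217, Add(-6, -107))), Mul(-1, Pow(-31, 3))) = Add(Add(Rational(-1, 3), Mul(Rational(-1, 9), 217, -113)), Mul(-1, -29791)) = Add(Add(Rational(-1, 3), Rational(24521, 9)), 29791) = Add(Rational(24518, 9), 29791) = Rational(292637, 9)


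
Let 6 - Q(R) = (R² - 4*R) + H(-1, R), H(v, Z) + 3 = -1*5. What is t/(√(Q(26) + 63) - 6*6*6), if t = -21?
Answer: 504/5239 + 7*I*√55/5239 ≈ 0.096202 + 0.009909*I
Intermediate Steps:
H(v, Z) = -8 (H(v, Z) = -3 - 1*5 = -3 - 5 = -8)
Q(R) = 14 - R² + 4*R (Q(R) = 6 - ((R² - 4*R) - 8) = 6 - (-8 + R² - 4*R) = 6 + (8 - R² + 4*R) = 14 - R² + 4*R)
t/(√(Q(26) + 63) - 6*6*6) = -21/(√((14 - 1*26² + 4*26) + 63) - 6*6*6) = -21/(√((14 - 1*676 + 104) + 63) - 36*6) = -21/(√((14 - 676 + 104) + 63) - 216) = -21/(√(-558 + 63) - 216) = -21/(√(-495) - 216) = -21/(3*I*√55 - 216) = -21/(-216 + 3*I*√55)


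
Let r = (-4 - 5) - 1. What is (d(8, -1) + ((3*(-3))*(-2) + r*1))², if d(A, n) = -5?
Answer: 9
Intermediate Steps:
r = -10 (r = -9 - 1 = -10)
(d(8, -1) + ((3*(-3))*(-2) + r*1))² = (-5 + ((3*(-3))*(-2) - 10*1))² = (-5 + (-9*(-2) - 10))² = (-5 + (18 - 10))² = (-5 + 8)² = 3² = 9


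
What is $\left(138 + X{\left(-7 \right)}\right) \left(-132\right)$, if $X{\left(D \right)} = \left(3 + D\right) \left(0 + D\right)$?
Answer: $-21912$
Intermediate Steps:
$X{\left(D \right)} = D \left(3 + D\right)$ ($X{\left(D \right)} = \left(3 + D\right) D = D \left(3 + D\right)$)
$\left(138 + X{\left(-7 \right)}\right) \left(-132\right) = \left(138 - 7 \left(3 - 7\right)\right) \left(-132\right) = \left(138 - -28\right) \left(-132\right) = \left(138 + 28\right) \left(-132\right) = 166 \left(-132\right) = -21912$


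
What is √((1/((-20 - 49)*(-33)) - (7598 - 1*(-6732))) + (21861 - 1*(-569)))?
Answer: √4666256353/759 ≈ 90.000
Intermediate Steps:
√((1/((-20 - 49)*(-33)) - (7598 - 1*(-6732))) + (21861 - 1*(-569))) = √((1/(-69*(-33)) - (7598 + 6732)) + (21861 + 569)) = √((1/2277 - 1*14330) + 22430) = √((1/2277 - 14330) + 22430) = √(-32629409/2277 + 22430) = √(18443701/2277) = √4666256353/759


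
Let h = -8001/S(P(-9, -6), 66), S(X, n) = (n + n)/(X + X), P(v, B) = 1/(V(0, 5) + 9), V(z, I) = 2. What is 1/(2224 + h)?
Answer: 242/535541 ≈ 0.00045188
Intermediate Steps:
P(v, B) = 1/11 (P(v, B) = 1/(2 + 9) = 1/11)
S(X, n) = n/X (S(X, n) = (2*n)/((2*X)) = (2*n)*(1/(2*X)) = n/X)
h = -2667/242 (h = -8001/(66/(1/11)) = -8001/(66*11) = -8001/726 = -8001*1/726 = -2667/242 ≈ -11.021)
1/(2224 + h) = 1/(2224 - 2667/242) = 1/(535541/242) = 242/535541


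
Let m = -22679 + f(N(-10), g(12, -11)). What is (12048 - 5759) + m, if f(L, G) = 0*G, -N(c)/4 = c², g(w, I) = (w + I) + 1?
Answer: -16390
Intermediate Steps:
g(w, I) = 1 + I + w (g(w, I) = (I + w) + 1 = 1 + I + w)
N(c) = -4*c²
f(L, G) = 0
m = -22679 (m = -22679 + 0 = -22679)
(12048 - 5759) + m = (12048 - 5759) - 22679 = 6289 - 22679 = -16390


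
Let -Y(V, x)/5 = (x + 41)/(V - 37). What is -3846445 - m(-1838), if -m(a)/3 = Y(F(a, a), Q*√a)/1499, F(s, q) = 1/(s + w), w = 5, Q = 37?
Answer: -391049514464915/101665178 + 1017315*I*√1838/101665178 ≈ -3.8464e+6 + 0.429*I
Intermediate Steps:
F(s, q) = 1/(5 + s) (F(s, q) = 1/(s + 5) = 1/(5 + s))
Y(V, x) = -5*(41 + x)/(-37 + V) (Y(V, x) = -5*(x + 41)/(V - 37) = -5*(41 + x)/(-37 + V))
m(a) = -15*(-41 - 37*√a)/(1499*(-37 + 1/(5 + a))) (m(a) = -3*5*(-41 - 37*√a)/(-37 + 1/(5 + a))/1499 = -15*(-41 - 37*√a)/(1499*(-37 + 1/(5 + a))))
-3846445 - m(-1838) = -3846445 - (-15)*(5 - 1838)*(41 + 37*√(-1838))/(275816 + 55463*(-1838)) = -3846445 - (-15)*(-1833)*(41 + 37*(I*√1838))/(275816 - 101940994) = -3846445 - (-15)*(-1833)*(41 + 37*I*√1838)/(-101665178) = -3846445 - (-15)*(-1)*(-1833)*(41 + 37*I*√1838)/101665178 = -3846445 - (-1127295/101665178 - 1017315*I*√1838/101665178) = -3846445 + (1127295/101665178 + 1017315*I*√1838/101665178) = -391049514464915/101665178 + 1017315*I*√1838/101665178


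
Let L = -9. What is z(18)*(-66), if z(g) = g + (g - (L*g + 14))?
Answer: -12144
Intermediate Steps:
z(g) = -14 + 11*g (z(g) = g + (g - (-9*g + 14)) = g + (g - (14 - 9*g)) = g + (g + (-14 + 9*g)) = g + (-14 + 10*g) = -14 + 11*g)
z(18)*(-66) = (-14 + 11*18)*(-66) = (-14 + 198)*(-66) = 184*(-66) = -12144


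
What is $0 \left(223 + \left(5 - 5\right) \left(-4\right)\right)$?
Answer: $0$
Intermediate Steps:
$0 \left(223 + \left(5 - 5\right) \left(-4\right)\right) = 0 \left(223 + 0 \left(-4\right)\right) = 0 \left(223 + 0\right) = 0 \cdot 223 = 0$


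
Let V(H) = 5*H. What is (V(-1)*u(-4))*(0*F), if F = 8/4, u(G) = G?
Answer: 0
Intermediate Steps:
F = 2 (F = 8*(¼) = 2)
(V(-1)*u(-4))*(0*F) = ((5*(-1))*(-4))*(0*2) = -5*(-4)*0 = 20*0 = 0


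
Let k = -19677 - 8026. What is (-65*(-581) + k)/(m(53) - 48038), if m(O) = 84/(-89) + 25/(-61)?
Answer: -18208866/86935217 ≈ -0.20945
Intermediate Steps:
k = -27703
m(O) = -7349/5429 (m(O) = 84*(-1/89) + 25*(-1/61) = -84/89 - 25/61 = -7349/5429)
(-65*(-581) + k)/(m(53) - 48038) = (-65*(-581) - 27703)/(-7349/5429 - 48038) = (37765 - 27703)/(-260805651/5429) = 10062*(-5429/260805651) = -18208866/86935217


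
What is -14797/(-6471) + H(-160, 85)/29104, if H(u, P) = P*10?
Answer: 12828007/5539176 ≈ 2.3159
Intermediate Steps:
H(u, P) = 10*P
-14797/(-6471) + H(-160, 85)/29104 = -14797/(-6471) + (10*85)/29104 = -14797*(-1/6471) + 850*(1/29104) = 14797/6471 + 25/856 = 12828007/5539176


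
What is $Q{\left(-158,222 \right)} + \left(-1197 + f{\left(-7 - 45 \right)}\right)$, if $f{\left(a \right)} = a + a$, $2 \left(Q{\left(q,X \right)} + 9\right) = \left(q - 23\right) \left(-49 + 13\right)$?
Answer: $1948$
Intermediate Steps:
$Q{\left(q,X \right)} = 405 - 18 q$ ($Q{\left(q,X \right)} = -9 + \frac{\left(q - 23\right) \left(-49 + 13\right)}{2} = -9 + \frac{\left(-23 + q\right) \left(-36\right)}{2} = -9 + \frac{828 - 36 q}{2} = -9 - \left(-414 + 18 q\right) = 405 - 18 q$)
$f{\left(a \right)} = 2 a$
$Q{\left(-158,222 \right)} + \left(-1197 + f{\left(-7 - 45 \right)}\right) = \left(405 - -2844\right) - \left(1197 - 2 \left(-7 - 45\right)\right) = \left(405 + 2844\right) + \left(-1197 + 2 \left(-52\right)\right) = 3249 - 1301 = 1948$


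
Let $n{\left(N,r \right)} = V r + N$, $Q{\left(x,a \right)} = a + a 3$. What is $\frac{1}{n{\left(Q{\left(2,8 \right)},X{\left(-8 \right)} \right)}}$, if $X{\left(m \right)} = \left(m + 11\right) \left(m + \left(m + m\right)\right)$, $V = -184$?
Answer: $\frac{1}{13280} \approx 7.5301 \cdot 10^{-5}$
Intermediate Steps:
$Q{\left(x,a \right)} = 4 a$ ($Q{\left(x,a \right)} = a + 3 a = 4 a$)
$X{\left(m \right)} = 3 m \left(11 + m\right)$ ($X{\left(m \right)} = \left(11 + m\right) \left(m + 2 m\right) = \left(11 + m\right) 3 m = 3 m \left(11 + m\right)$)
$n{\left(N,r \right)} = N - 184 r$ ($n{\left(N,r \right)} = - 184 r + N = N - 184 r$)
$\frac{1}{n{\left(Q{\left(2,8 \right)},X{\left(-8 \right)} \right)}} = \frac{1}{4 \cdot 8 - 184 \cdot 3 \left(-8\right) \left(11 - 8\right)} = \frac{1}{32 - 184 \cdot 3 \left(-8\right) 3} = \frac{1}{32 - -13248} = \frac{1}{32 + 13248} = \frac{1}{13280}$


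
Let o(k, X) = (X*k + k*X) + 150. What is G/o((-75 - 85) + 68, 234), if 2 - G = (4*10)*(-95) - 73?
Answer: -3875/42906 ≈ -0.090314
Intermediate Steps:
o(k, X) = 150 + 2*X*k (o(k, X) = (X*k + X*k) + 150 = 2*X*k + 150 = 150 + 2*X*k)
G = 3875 (G = 2 - ((4*10)*(-95) - 73) = 2 - (40*(-95) - 73) = 2 - (-3800 - 73) = 2 - 1*(-3873) = 2 + 3873 = 3875)
G/o((-75 - 85) + 68, 234) = 3875/(150 + 2*234*((-75 - 85) + 68)) = 3875/(150 + 2*234*(-160 + 68)) = 3875/(150 + 2*234*(-92)) = 3875/(150 - 43056) = 3875/(-42906) = 3875*(-1/42906) = -3875/42906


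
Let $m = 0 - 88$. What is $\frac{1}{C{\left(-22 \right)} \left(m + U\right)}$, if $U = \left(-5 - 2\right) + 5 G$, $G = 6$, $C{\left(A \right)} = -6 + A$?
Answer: $\frac{1}{1820} \approx 0.00054945$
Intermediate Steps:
$m = -88$ ($m = 0 - 88 = -88$)
$U = 23$ ($U = \left(-5 - 2\right) + 5 \cdot 6 = \left(-5 - 2\right) + 30 = -7 + 30 = 23$)
$\frac{1}{C{\left(-22 \right)} \left(m + U\right)} = \frac{1}{\left(-6 - 22\right) \left(-88 + 23\right)} = \frac{1}{\left(-28\right) \left(-65\right)} = \frac{1}{1820}$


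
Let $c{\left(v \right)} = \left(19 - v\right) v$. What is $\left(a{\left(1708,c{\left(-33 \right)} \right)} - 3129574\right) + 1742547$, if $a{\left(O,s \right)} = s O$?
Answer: $-4317955$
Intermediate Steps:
$c{\left(v \right)} = v \left(19 - v\right)$
$a{\left(O,s \right)} = O s$
$\left(a{\left(1708,c{\left(-33 \right)} \right)} - 3129574\right) + 1742547 = \left(1708 \left(- 33 \left(19 - -33\right)\right) - 3129574\right) + 1742547 = \left(1708 \left(- 33 \left(19 + 33\right)\right) - 3129574\right) + 1742547 = \left(1708 \left(\left(-33\right) 52\right) - 3129574\right) + 1742547 = \left(1708 \left(-1716\right) - 3129574\right) + 1742547 = \left(-2930928 - 3129574\right) + 1742547 = -6060502 + 1742547 = -4317955$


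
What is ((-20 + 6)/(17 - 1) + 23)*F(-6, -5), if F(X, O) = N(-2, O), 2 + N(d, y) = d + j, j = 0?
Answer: -177/2 ≈ -88.500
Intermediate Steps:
N(d, y) = -2 + d (N(d, y) = -2 + (d + 0) = -2 + d)
F(X, O) = -4 (F(X, O) = -2 - 2 = -4)
((-20 + 6)/(17 - 1) + 23)*F(-6, -5) = ((-20 + 6)/(17 - 1) + 23)*(-4) = (-14/16 + 23)*(-4) = (-14*1/16 + 23)*(-4) = (-7/8 + 23)*(-4) = (177/8)*(-4) = -177/2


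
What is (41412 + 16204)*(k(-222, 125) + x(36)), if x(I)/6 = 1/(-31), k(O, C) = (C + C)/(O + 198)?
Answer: -56852588/93 ≈ -6.1132e+5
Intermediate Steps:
k(O, C) = 2*C/(198 + O) (k(O, C) = (2*C)/(198 + O) = 2*C/(198 + O))
x(I) = -6/31 (x(I) = 6/(-31) = 6*(-1/31) = -6/31)
(41412 + 16204)*(k(-222, 125) + x(36)) = (41412 + 16204)*(2*125/(198 - 222) - 6/31) = 57616*(2*125/(-24) - 6/31) = 57616*(2*125*(-1/24) - 6/31) = 57616*(-125/12 - 6/31) = 57616*(-3947/372) = -56852588/93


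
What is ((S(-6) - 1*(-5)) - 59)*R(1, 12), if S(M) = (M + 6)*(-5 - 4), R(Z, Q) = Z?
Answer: -54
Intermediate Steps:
S(M) = -54 - 9*M (S(M) = (6 + M)*(-9) = -54 - 9*M)
((S(-6) - 1*(-5)) - 59)*R(1, 12) = (((-54 - 9*(-6)) - 1*(-5)) - 59)*1 = (((-54 + 54) + 5) - 59)*1 = ((0 + 5) - 59)*1 = (5 - 59)*1 = -54*1 = -54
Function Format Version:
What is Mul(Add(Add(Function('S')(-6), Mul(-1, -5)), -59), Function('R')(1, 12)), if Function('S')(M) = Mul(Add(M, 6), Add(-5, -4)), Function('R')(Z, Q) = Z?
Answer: -54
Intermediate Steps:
Function('S')(M) = Add(-54, Mul(-9, M)) (Function('S')(M) = Mul(Add(6, M), -9) = Add(-54, Mul(-9, M)))
Mul(Add(Add(Function('S')(-6), Mul(-1, -5)), -59), Function('R')(1, 12)) = Mul(Add(Add(Add(-54, Mul(-9, -6)), Mul(-1, -5)), -59), 1) = Mul(Add(Add(Add(-54, 54), 5), -59), 1) = Mul(Add(Add(0, 5), -59), 1) = Mul(Add(5, -59), 1) = Mul(-54, 1) = -54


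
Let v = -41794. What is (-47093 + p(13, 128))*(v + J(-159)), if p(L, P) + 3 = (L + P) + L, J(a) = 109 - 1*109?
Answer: 1961893948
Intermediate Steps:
J(a) = 0 (J(a) = 109 - 109 = 0)
p(L, P) = -3 + P + 2*L (p(L, P) = -3 + ((L + P) + L) = -3 + (P + 2*L) = -3 + P + 2*L)
(-47093 + p(13, 128))*(v + J(-159)) = (-47093 + (-3 + 128 + 2*13))*(-41794 + 0) = (-47093 + (-3 + 128 + 26))*(-41794) = (-47093 + 151)*(-41794) = -46942*(-41794) = 1961893948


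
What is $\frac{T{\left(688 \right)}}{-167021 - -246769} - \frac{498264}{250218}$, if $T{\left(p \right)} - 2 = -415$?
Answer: $- \frac{6639816251}{3325730844} \approx -1.9965$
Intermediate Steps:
$T{\left(p \right)} = -413$ ($T{\left(p \right)} = 2 - 415 = -413$)
$\frac{T{\left(688 \right)}}{-167021 - -246769} - \frac{498264}{250218} = - \frac{413}{-167021 - -246769} - \frac{498264}{250218} = - \frac{413}{-167021 + 246769} - \frac{83044}{41703} = - \frac{413}{79748} - \frac{83044}{41703} = - \frac{6639816251}{3325730844}$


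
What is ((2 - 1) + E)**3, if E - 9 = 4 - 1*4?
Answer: 1000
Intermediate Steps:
E = 9 (E = 9 + (4 - 1*4) = 9 + (4 - 4) = 9 + 0 = 9)
((2 - 1) + E)**3 = ((2 - 1) + 9)**3 = (1 + 9)**3 = 10**3 = 1000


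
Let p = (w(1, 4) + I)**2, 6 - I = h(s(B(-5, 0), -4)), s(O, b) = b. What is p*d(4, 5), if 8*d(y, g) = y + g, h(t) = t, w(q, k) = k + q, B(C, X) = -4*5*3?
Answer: 2025/8 ≈ 253.13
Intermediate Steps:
B(C, X) = -60 (B(C, X) = -20*3 = -60)
I = 10 (I = 6 - 1*(-4) = 6 + 4 = 10)
d(y, g) = g/8 + y/8 (d(y, g) = (y + g)/8 = (g + y)/8 = g/8 + y/8)
p = 225 (p = ((4 + 1) + 10)**2 = (5 + 10)**2 = 15**2 = 225)
p*d(4, 5) = 225*((1/8)*5 + (1/8)*4) = 225*(5/8 + 1/2) = 225*(9/8) = 2025/8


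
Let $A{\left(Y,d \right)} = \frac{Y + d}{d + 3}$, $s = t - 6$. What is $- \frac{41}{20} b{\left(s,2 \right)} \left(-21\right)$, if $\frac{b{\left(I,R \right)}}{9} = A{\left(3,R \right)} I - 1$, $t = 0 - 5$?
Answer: $- \frac{23247}{5} \approx -4649.4$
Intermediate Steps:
$t = -5$ ($t = 0 - 5 = -5$)
$s = -11$ ($s = -5 - 6 = -11$)
$A{\left(Y,d \right)} = \frac{Y + d}{3 + d}$
$b{\left(I,R \right)} = -9 + 9 I$ ($b{\left(I,R \right)} = 9 \left(\frac{3 + R}{3 + R} I - 1\right) = 9 \left(1 I - 1\right) = 9 \left(I - 1\right) = 9 \left(-1 + I\right) = -9 + 9 I$)
$- \frac{41}{20} b{\left(s,2 \right)} \left(-21\right) = - \frac{41}{20} \left(-9 + 9 \left(-11\right)\right) \left(-21\right) = \left(-41\right) \frac{1}{20} \left(-9 - 99\right) \left(-21\right) = \left(- \frac{41}{20}\right) \left(-108\right) \left(-21\right) = \frac{1107}{5} \left(-21\right) = - \frac{23247}{5}$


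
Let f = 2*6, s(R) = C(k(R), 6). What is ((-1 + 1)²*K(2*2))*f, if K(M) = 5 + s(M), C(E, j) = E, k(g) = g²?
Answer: 0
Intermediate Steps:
s(R) = R²
K(M) = 5 + M²
f = 12
((-1 + 1)²*K(2*2))*f = ((-1 + 1)²*(5 + (2*2)²))*12 = (0²*(5 + 4²))*12 = (0*(5 + 16))*12 = (0*21)*12 = 0*12 = 0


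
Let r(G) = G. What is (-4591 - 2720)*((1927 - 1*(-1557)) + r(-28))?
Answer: -25266816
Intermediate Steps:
(-4591 - 2720)*((1927 - 1*(-1557)) + r(-28)) = (-4591 - 2720)*((1927 - 1*(-1557)) - 28) = -7311*((1927 + 1557) - 28) = -7311*(3484 - 28) = -7311*3456 = -25266816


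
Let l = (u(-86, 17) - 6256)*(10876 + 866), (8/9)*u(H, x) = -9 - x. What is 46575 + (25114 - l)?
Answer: 147746189/2 ≈ 7.3873e+7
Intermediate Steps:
u(H, x) = -81/8 - 9*x/8 (u(H, x) = 9*(-9 - x)/8 = -81/8 - 9*x/8)
l = -147602811/2 (l = ((-81/8 - 9/8*17) - 6256)*(10876 + 866) = ((-81/8 - 153/8) - 6256)*11742 = (-117/4 - 6256)*11742 = -25141/4*11742 = -147602811/2 ≈ -7.3801e+7)
46575 + (25114 - l) = 46575 + (25114 - 1*(-147602811/2)) = 46575 + (25114 + 147602811/2) = 46575 + 147653039/2 = 147746189/2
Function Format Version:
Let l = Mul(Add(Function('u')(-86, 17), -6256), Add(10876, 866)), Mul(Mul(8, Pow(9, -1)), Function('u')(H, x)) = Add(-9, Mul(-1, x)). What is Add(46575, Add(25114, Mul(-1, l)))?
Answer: Rational(147746189, 2) ≈ 7.3873e+7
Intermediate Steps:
Function('u')(H, x) = Add(Rational(-81, 8), Mul(Rational(-9, 8), x)) (Function('u')(H, x) = Mul(Rational(9, 8), Add(-9, Mul(-1, x))) = Add(Rational(-81, 8), Mul(Rational(-9, 8), x)))
l = Rational(-147602811, 2) (l = Mul(Add(Add(Rational(-81, 8), Mul(Rational(-9, 8), 17)), -6256), Add(10876, 866)) = Mul(Add(Add(Rational(-81, 8), Rational(-153, 8)), -6256), 11742) = Mul(Add(Rational(-117, 4), -6256), 11742) = Mul(Rational(-25141, 4), 11742) = Rational(-147602811, 2) ≈ -7.3801e+7)
Add(46575, Add(25114, Mul(-1, l))) = Add(46575, Add(25114, Mul(-1, Rational(-147602811, 2)))) = Add(46575, Add(25114, Rational(147602811, 2))) = Add(46575, Rational(147653039, 2)) = Rational(147746189, 2)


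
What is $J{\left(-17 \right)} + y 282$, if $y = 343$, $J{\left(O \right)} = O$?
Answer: $96709$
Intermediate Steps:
$J{\left(-17 \right)} + y 282 = -17 + 343 \cdot 282 = -17 + 96726 = 96709$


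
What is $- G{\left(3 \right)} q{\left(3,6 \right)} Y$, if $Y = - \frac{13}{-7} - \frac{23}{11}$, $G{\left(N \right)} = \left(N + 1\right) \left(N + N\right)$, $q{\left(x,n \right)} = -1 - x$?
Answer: $- \frac{1728}{77} \approx -22.442$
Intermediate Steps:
$G{\left(N \right)} = 2 N \left(1 + N\right)$ ($G{\left(N \right)} = \left(1 + N\right) 2 N = 2 N \left(1 + N\right)$)
$Y = - \frac{18}{77}$ ($Y = \left(-13\right) \left(- \frac{1}{7}\right) - \frac{23}{11} = \frac{13}{7} - \frac{23}{11} = - \frac{18}{77} \approx -0.23377$)
$- G{\left(3 \right)} q{\left(3,6 \right)} Y = - \frac{2 \cdot 3 \left(1 + 3\right) \left(-1 - 3\right) \left(-18\right)}{77} = - \frac{2 \cdot 3 \cdot 4 \left(-1 - 3\right) \left(-18\right)}{77} = - \frac{24 \left(-4\right) \left(-18\right)}{77} = - \frac{\left(-96\right) \left(-18\right)}{77} = \left(-1\right) \frac{1728}{77} = - \frac{1728}{77}$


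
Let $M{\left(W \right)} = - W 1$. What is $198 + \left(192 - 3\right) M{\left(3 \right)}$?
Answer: $-369$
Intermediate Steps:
$M{\left(W \right)} = - W$
$198 + \left(192 - 3\right) M{\left(3 \right)} = 198 + \left(192 - 3\right) \left(\left(-1\right) 3\right) = 198 + \left(192 - 3\right) \left(-3\right) = 198 + 189 \left(-3\right) = 198 - 567 = -369$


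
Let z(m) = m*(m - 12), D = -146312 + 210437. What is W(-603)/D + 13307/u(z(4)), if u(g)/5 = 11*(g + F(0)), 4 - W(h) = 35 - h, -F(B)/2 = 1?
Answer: -170899391/23982750 ≈ -7.1259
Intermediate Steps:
F(B) = -2 (F(B) = -2*1 = -2)
W(h) = -31 + h (W(h) = 4 - (35 - h) = 4 + (-35 + h) = -31 + h)
D = 64125
z(m) = m*(-12 + m)
u(g) = -110 + 55*g (u(g) = 5*(11*(g - 2)) = 5*(11*(-2 + g)) = 5*(-22 + 11*g) = -110 + 55*g)
W(-603)/D + 13307/u(z(4)) = (-31 - 603)/64125 + 13307/(-110 + 55*(4*(-12 + 4))) = -634*1/64125 + 13307/(-110 + 55*(4*(-8))) = -634/64125 + 13307/(-110 + 55*(-32)) = -634/64125 + 13307/(-110 - 1760) = -634/64125 + 13307/(-1870) = -634/64125 + 13307*(-1/1870) = -634/64125 - 13307/1870 = -170899391/23982750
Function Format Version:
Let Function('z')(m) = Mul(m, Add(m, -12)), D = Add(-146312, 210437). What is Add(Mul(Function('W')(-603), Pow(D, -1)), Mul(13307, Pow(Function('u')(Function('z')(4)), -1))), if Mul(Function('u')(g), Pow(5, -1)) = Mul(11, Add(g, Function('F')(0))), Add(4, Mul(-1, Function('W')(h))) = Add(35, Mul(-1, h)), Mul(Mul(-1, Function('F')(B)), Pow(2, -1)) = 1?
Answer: Rational(-170899391, 23982750) ≈ -7.1259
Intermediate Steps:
Function('F')(B) = -2 (Function('F')(B) = Mul(-2, 1) = -2)
Function('W')(h) = Add(-31, h) (Function('W')(h) = Add(4, Mul(-1, Add(35, Mul(-1, h)))) = Add(4, Add(-35, h)) = Add(-31, h))
D = 64125
Function('z')(m) = Mul(m, Add(-12, m))
Function('u')(g) = Add(-110, Mul(55, g)) (Function('u')(g) = Mul(5, Mul(11, Add(g, -2))) = Mul(5, Mul(11, Add(-2, g))) = Mul(5, Add(-22, Mul(11, g))) = Add(-110, Mul(55, g)))
Add(Mul(Function('W')(-603), Pow(D, -1)), Mul(13307, Pow(Function('u')(Function('z')(4)), -1))) = Add(Mul(Add(-31, -603), Pow(64125, -1)), Mul(13307, Pow(Add(-110, Mul(55, Mul(4, Add(-12, 4)))), -1))) = Add(Mul(-634, Rational(1, 64125)), Mul(13307, Pow(Add(-110, Mul(55, Mul(4, -8))), -1))) = Add(Rational(-634, 64125), Mul(13307, Pow(Add(-110, Mul(55, -32)), -1))) = Add(Rational(-634, 64125), Mul(13307, Pow(Add(-110, -1760), -1))) = Add(Rational(-634, 64125), Mul(13307, Pow(-1870, -1))) = Add(Rational(-634, 64125), Mul(13307, Rational(-1, 1870))) = Add(Rational(-634, 64125), Rational(-13307, 1870)) = Rational(-170899391, 23982750)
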